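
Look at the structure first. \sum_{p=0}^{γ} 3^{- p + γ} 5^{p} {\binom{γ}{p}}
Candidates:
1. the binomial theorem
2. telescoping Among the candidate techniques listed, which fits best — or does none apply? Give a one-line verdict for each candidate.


Method: the binomial theorem — the summand is term p of a binomial expansion in 5 and 3; the whole sum is a single power.
- the binomial theorem — applicable, and directly so.
- telescoping — computed from the summand as displayed, the partial sums build up without the pairwise collapse telescoping exploits.


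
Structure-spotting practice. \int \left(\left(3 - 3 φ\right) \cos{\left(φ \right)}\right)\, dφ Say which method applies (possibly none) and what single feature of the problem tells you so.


Diagnosis: integration by parts — 3 - 3 φ dies after finitely many derivatives while \cos{\left(φ \right)} cycles under integration — the tabular/parts setup.


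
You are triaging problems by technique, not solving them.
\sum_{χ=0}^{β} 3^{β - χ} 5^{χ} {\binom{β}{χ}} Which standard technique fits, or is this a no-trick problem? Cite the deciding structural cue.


Best approach: the binomial theorem — the summand is term χ of a binomial expansion in 5 and 3; the whole sum is a single power.


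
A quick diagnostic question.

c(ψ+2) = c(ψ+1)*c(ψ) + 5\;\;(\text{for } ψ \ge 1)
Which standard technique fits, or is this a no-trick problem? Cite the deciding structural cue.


Method: no special technique — the unknown enters the rule nonlinearly, not as a weighted sum — no linear method is even well-posed.


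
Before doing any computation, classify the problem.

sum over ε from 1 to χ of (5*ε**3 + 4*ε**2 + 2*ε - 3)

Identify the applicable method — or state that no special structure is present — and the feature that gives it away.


Diagnosis: no special technique — with only polynomial terms in ε present, the classical sum-of-powers identities are all you need.


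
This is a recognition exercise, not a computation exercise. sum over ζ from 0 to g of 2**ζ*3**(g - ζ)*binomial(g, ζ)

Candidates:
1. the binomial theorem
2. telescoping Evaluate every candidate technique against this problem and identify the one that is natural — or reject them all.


Verdict: the binomial theorem — the binomial coefficients weight matched powers of 2 and 3, which is exactly the expansion of a binomial power.
- the binomial theorem — yes — fits the structure here.
- telescoping: as presented, consecutive terms share no shifted copy to cancel against — no rewrite is on display to change that.


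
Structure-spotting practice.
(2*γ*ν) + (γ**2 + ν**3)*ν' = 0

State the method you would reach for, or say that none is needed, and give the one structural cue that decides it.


Diagnosis: the exact-equation method — equality of cross partials is the green light — assemble the potential function term by term.


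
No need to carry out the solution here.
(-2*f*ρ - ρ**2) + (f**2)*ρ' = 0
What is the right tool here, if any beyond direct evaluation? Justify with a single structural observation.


Verdict: the homogeneous substitution — solved for the derivative, the right side is unchanged under scaling f and ρ together — it depends only on the ratio ρ/f, so substitute a single ratio variable. A Bernoulli substitution is a fair alternative on this equation directly; the homogeneous reading takes it as given.


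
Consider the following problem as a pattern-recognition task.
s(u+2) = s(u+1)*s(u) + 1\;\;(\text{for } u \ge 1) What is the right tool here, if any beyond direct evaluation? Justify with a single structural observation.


Method: no special technique — the unknown sequence enters the update nonlinearly, so no linear method fits the recurrence as written — direct iteration remains.


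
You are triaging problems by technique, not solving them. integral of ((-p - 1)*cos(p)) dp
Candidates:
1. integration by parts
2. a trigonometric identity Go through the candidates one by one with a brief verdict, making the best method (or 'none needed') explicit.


Verdict: integration by parts — the integrand splits as -p - 1 times cos(p) — repeatedly differentiating the polynomial part kills it, which is the parts ladder.
- integration by parts — applies; the problem has the shape this method handles.
- a trigonometric identity — there is no trigonometric structure whose rewriting would simplify the integrand.


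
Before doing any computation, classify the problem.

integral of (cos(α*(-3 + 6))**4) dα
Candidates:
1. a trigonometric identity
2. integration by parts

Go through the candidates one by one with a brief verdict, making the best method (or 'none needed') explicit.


Technique: a trigonometric identity — the even trigonometric power cos(α*(-3 + 6))**4 reduces by a double-angle identity before any integration is attempted.
- a trigonometric identity — yes — fits the structure here.
- integration by parts — not the fit here: there is no polynomial factor to ladder down — parts can still close the trigonometric product by recursion, though the identity rewrite is the direct route.


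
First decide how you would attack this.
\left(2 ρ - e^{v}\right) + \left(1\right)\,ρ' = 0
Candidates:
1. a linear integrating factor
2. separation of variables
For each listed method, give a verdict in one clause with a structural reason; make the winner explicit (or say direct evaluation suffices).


Diagnosis: a linear integrating factor — the unknown enters only to the first power against a nonzero forcing term — the integrating-factor template applies directly.
- a linear integrating factor — yes — fits the structure here.
- separation of variables: no division isolates the independent variable from the unknown.


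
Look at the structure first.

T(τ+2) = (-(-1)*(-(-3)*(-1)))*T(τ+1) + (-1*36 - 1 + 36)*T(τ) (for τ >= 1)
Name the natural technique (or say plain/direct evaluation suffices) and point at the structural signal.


Technique: the characteristic-root method — no index-dependence in the weights and nothing inhomogeneous: classic characteristic-equation setup.


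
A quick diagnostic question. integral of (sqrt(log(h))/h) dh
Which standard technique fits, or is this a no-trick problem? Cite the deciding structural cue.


Method: u-substitution — structure check: outer function, inner expression log(h), inner derivative as a factor — the classic u = log(h) pattern.


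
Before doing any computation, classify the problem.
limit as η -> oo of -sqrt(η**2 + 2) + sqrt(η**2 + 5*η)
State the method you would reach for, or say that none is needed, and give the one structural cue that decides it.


Verdict: conjugate multiplication — this difference gives up after one conjugate multiplication — the radical structure cancels against its conjugate.


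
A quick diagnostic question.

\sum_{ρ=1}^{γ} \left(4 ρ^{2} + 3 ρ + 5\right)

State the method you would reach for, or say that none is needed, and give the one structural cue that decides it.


Diagnosis: no special technique — constant-multiple powers of ρ with no cancellation partners and no common ratio — use the standard power-sum formulas.


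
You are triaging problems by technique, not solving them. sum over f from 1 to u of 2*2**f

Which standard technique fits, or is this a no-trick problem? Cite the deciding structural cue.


Verdict: the geometric series formula — check a ratio of consecutive terms: it is 2, independent of the index, so the geometric formula closes the sum.


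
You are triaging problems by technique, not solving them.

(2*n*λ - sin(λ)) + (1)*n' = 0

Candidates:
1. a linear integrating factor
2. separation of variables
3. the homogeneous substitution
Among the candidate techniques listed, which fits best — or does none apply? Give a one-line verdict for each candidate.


Method: a linear integrating factor — linear in the unknown with genuine forcing: multiply through by the exponential of the integrated coefficient and the left side closes into one derivative.
- a linear integrating factor: applicable, and directly so.
- separation of variables — no algebra isolates the independent variable on one side and the unknown on the other.
- the homogeneous substitution — the slope is not a function of the ratio of the variables alone.


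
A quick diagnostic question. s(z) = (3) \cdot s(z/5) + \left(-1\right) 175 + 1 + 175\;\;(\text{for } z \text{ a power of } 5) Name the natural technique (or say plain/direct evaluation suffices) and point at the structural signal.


Technique: the master substitution — treat m = log base 5 of z as the new clock: one recursion step advances m by one while z scales by 5.


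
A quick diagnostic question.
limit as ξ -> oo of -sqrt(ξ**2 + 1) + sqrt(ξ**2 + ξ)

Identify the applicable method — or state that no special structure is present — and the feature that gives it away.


Technique: conjugate multiplication — the difference sqrt(ξ**2 + ξ) - sqrt(ξ**2 + 1) is an ∞ − ∞ stalemate; its conjugate partner breaks the tie.


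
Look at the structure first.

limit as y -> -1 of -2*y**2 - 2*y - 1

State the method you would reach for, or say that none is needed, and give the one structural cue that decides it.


Best approach: no special technique — the expression is continuous at the evaluation point — substitute directly; no indeterminate form appears.


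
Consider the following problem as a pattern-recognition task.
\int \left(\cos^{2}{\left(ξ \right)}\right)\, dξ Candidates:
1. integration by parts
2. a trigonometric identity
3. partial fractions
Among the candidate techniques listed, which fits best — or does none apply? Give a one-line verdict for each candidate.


Method: a trigonometric identity — apply power reduction to \cos^{2}{\left(ξ \right)}; each application halves the trigonometric degree.
- integration by parts — not the fit here: there is no polynomial factor to ladder down — parts can still close the trigonometric product by recursion, though the identity rewrite is the direct route.
- a trigonometric identity — applies; the problem has the shape this method handles.
- partial fractions: the expression is not a ratio of polynomials that decomposes further.


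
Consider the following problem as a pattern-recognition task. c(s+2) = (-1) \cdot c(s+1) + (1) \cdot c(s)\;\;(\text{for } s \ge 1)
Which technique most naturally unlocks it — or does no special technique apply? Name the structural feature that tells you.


Verdict: the characteristic-root method — the recurrence treats every index alike (constant coefficients, no forcing) — precisely the regime where r^s trials close it.


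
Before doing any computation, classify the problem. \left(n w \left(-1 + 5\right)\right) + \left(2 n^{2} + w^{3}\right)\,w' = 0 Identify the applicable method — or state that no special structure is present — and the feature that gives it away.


Diagnosis: the exact-equation method — equality of cross partials is the green light — assemble the potential function term by term.


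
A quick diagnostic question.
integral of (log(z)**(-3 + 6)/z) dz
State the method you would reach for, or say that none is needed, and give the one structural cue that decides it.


Method: u-substitution — viewed as a product, the integrand is a composition evaluated at log(z) times (a constant multiple of) that inner expression's derivative, so u = log(z) makes it elementary.


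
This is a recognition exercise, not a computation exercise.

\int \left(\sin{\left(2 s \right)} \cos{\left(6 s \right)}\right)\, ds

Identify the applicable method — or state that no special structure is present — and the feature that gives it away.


Verdict: a trigonometric identity — distinct frequencies under one product (\sin{\left(2 s \right)} \cos{\left(6 s \right)}): the product-to-sum identity is the systematic route to an integrable form.


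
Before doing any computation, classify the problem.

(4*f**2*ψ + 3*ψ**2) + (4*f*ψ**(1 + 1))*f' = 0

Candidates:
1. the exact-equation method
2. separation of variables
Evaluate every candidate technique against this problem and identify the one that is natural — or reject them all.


Verdict: the exact-equation method — the compatibility test passes: the f-derivative of 4*f**2*ψ + 3*ψ**2 matches the ψ-derivative of 4*f*ψ**(1 + 1), so integrate a potential.
- the exact-equation method: applicable, and directly so.
- separation of variables — no algebra isolates the independent variable on one side and the unknown on the other.


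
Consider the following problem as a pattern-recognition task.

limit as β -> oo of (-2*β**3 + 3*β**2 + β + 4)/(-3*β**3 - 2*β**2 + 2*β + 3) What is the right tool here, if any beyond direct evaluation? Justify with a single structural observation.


Verdict: dominant-term comparison — growth-rate triage: the leading powers of β decide the limit, everything else is noise. l'Hôpital's at-infinity variant applies to the expression viewed as a single quotient; the leading-term comparison is the direct route.


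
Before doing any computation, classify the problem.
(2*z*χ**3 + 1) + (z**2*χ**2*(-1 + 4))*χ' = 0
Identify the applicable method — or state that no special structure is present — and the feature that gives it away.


Verdict: the exact-equation method — because the two cross partials coincide, the form is conservative as written — recover its potential in (z, χ).


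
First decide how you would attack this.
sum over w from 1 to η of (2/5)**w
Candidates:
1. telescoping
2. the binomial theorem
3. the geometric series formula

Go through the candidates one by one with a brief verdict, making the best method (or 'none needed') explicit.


Method: the geometric series formula — each term is 2/5 times the previous one, so the geometric-series formula applies directly.
- telescoping: writing out consecutive terms as given produces no pairwise cancellation.
- the binomial theorem — there is no sum-raised-to-a-power identity hiding in these terms.
- the geometric series formula — yes, a natural case for it.


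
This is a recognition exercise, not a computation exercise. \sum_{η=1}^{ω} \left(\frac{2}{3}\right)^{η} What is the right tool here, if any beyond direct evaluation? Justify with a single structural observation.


Verdict: the geometric series formula — each term is \frac{2}{3} times the previous one, so the geometric-series formula applies directly.


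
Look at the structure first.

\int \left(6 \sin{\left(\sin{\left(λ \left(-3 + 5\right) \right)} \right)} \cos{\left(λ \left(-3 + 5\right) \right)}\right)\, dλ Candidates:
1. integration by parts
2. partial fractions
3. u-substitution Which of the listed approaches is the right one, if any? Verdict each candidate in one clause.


Diagnosis: u-substitution — the only nontrivial dependence routes through \sin{\left(λ \left(-3 + 5\right) \right)}, whose derivative supplies the leftover factor up to a constant multiple — u = \sin{\left(λ \left(-3 + 5\right) \right)} flattens it.
- integration by parts: the nonconstant-polynomial-times-standard-kernel pattern (an exp, sine, cosine, or logarithm partner) is absent.
- partial fractions — there is no rational-function structure to decompose.
- u-substitution — yes — fits the structure here.


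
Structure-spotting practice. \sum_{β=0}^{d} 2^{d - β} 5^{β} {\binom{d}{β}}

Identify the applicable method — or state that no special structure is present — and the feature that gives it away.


Verdict: the binomial theorem — terms weighting {\binom{d}{β}} against matched powers of 5 and 2 reassemble into (5 + 2)^d by the binomial theorem.


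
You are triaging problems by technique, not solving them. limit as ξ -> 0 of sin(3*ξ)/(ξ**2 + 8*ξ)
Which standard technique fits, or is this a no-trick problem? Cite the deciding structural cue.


Diagnosis: l'Hôpital's rule (0/0) — both numerator and denominator vanish at 0: the genuine 0/0 indeterminate that l'Hôpital exists for. One could equally expand both pieces locally and compare leading terms; the rule does that in one stroke.


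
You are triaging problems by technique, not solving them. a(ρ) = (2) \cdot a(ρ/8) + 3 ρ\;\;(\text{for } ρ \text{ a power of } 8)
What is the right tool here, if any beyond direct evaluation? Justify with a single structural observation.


Best approach: the master substitution — the argument contracts 8-fold per step: reindex ρ exponentially and solve the linear recurrence in the new index.


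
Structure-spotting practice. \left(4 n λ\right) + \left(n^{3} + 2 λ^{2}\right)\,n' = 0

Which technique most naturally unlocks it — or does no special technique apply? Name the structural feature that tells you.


Diagnosis: the exact-equation method — 4 n λ and n^{3} + 2 λ^{2} pass the exactness check on the nose, so no integrating factor in λ or n is needed at all.


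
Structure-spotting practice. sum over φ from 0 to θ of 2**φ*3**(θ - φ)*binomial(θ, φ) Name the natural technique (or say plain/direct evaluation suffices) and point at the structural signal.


Diagnosis: the binomial theorem — binomial(θ, φ) weighting matched powers of 2 and 3 is the expanded form of (2 + 3)^θ — fold it back up.


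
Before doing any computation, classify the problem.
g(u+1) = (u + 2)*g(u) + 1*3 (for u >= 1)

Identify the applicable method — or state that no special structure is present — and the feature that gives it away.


Diagnosis: a summation factor — one-term recursion with variable weight u + 2 is solved by product normalization, not by root-finding.


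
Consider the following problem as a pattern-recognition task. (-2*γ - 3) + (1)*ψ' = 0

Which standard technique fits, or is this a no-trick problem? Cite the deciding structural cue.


Method: no special technique — the slope is a function of γ alone, so integrate both sides directly.


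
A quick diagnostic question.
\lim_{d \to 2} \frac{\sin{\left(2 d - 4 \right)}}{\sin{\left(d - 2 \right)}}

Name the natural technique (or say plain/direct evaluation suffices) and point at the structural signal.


Method: l'Hôpital's rule (0/0) — numerator and denominator both vanish at 2 — a genuine 0/0 form, which is exactly when l'Hôpital applies. A local series expansion at the point resolves it as well; the rule is the packaged version of that step.


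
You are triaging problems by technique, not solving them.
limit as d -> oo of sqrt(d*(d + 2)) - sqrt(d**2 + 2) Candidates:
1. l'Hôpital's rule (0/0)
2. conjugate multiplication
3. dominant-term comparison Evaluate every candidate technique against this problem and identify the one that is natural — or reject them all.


Technique: conjugate multiplication — infinity minus infinity with a radical in play — multiply by the conjugate so the divergences of sqrt(d*(d + 2)) and sqrt(d**2 + 2) annihilate.
- l'Hôpital's rule (0/0): substitution produces ∞ − ∞ rather than a vanishing quotient; the rule needs a 0/0 ratio to act on.
- conjugate multiplication — yes, a natural case for it.
- dominant-term comparison: no ranking of term growth rates resolves the limit here.


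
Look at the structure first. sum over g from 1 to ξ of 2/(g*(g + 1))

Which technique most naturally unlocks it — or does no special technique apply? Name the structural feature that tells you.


Technique: telescoping — split 2/(g*(g + 1)) by partial fractions and the pieces are one function at shifted arguments — interior terms cancel.


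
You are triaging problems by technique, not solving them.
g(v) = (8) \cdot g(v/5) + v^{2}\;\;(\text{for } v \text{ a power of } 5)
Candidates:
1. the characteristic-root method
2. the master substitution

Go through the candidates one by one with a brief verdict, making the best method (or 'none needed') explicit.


Technique: the master substitution — treat m = log base 5 of v as the new clock: one recursion step advances m by one while v scales by 5.
- the characteristic-root method — a divided-index call is not the fixed-shift linear shape that characteristic roots solve.
- the master substitution — applicable, and directly so.


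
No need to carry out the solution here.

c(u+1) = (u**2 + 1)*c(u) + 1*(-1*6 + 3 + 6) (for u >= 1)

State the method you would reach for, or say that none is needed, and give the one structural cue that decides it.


Technique: a summation factor — normalize by the running product of u**2 + 1: the left side becomes a difference, and differences sum.


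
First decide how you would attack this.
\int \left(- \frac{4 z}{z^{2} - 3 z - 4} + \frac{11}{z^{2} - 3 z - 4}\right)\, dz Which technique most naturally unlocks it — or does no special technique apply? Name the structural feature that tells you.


Best approach: partial fractions — break z^{2} - 3 z - 4 into its roots and the integral splits into logarithm-sized bites.


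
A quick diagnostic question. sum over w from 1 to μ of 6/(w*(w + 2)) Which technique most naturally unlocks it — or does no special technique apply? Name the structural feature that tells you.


Technique: telescoping — 6/(w*(w + 2)) decomposes into shift-paired simple fractions; the series telescopes to finitely many boundary pieces.


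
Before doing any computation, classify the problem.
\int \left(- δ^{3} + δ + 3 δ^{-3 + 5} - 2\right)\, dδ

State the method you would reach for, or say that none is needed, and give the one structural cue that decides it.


Method: no special technique — a term-by-term power-rule job in δ; no substitution or rearrangement earns its keep here.


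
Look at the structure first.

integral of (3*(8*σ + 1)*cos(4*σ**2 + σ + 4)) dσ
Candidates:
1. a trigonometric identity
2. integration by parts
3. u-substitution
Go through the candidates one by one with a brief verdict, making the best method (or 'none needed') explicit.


Method: u-substitution — the only nontrivial dependence routes through 4*σ**2 + σ + 4, whose derivative supplies the leftover factor up to a constant multiple — u = 4*σ**2 + σ + 4 flattens it.
- a trigonometric identity — there is no trigonometric structure whose rewriting would simplify the integrand.
- integration by parts: the non-polynomial partner is not one of the parts kernels — exp, sine, or cosine with a degree-1 argument, or a logarithm.
- u-substitution — applicable, and directly so.


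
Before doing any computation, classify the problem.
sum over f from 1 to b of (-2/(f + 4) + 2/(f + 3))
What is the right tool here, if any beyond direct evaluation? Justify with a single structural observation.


Method: telescoping — spot the paired structure — each term adds 2/(f + 3) and subtracts its successor value, which the next term restores: the definition of a telescoping chain.


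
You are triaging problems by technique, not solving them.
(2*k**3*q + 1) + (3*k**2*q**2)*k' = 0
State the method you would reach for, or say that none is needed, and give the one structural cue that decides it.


Diagnosis: the exact-equation method — checking ∂/∂k of 2*k**3*q + 1 against ∂/∂q of 3*k**2*q**2: they match — the equation is exact as it stands.


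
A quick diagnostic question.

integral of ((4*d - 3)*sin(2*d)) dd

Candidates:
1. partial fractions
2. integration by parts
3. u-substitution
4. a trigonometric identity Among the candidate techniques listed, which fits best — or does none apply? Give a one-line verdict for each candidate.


Best approach: integration by parts — a polynomial factor 4*d - 3 multiplies sin(2*d); differentiating 4*d - 3 lowers its degree while sin(2*d) integrates cleanly, so parts wins.
- partial fractions — the expression is not a ratio of polynomials that decomposes further.
- integration by parts: applies; the problem has the shape this method handles.
- u-substitution — no subexpression of the integrand pairs with its own derivative as a factor — individual terms may offer their own substitutions, but any change of variable covering the whole integral would have to be constructed from outside the expression.
- a trigonometric identity — no identity rewrites this into an easier trigonometric form.


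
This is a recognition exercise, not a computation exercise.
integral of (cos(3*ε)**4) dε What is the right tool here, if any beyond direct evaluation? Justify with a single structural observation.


Verdict: a trigonometric identity — cos(3*ε)**4 carries an even exponent — trade it for double-angle cosines before integrating.


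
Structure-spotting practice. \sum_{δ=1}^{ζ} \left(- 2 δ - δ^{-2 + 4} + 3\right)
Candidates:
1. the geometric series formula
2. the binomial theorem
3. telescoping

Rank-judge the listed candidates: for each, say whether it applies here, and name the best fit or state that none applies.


Best approach: no special technique — the summand is a plain polynomial in δ (expanding first if it arrives factored); standard power-sum formulas evaluate it term by term.
- the geometric series formula — the term-to-term ratio changes with the index, so the geometric formula cannot close it.
- the binomial theorem — there is no pair of bases whose matched powers would reassemble into a single binomial power.
- telescoping — writing out consecutive terms as given produces no pairwise cancellation.


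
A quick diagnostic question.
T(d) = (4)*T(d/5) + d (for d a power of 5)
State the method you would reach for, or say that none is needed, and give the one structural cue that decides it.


Best approach: the master substitution — the recursive call is at index d/5 rather than a shift, a divide-and-conquer shape — substituting d = 5^m linearizes it.


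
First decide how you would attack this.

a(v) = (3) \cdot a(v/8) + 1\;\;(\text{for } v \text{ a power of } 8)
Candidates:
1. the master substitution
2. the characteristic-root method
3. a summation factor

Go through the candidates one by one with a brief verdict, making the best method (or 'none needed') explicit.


Method: the master substitution — the argument shrinks by the factor 8, so measure the index on a logarithmic scale and the recursion becomes a shift.
- the master substitution: a fit — the right tool for this form.
- the characteristic-root method: the recursion divides its index rather than shifting it — outside the constant-shift family the root method covers.
- a summation factor — the recursion divides its index rather than shifting it — there is no previous-term chain for a summation factor to telescope.


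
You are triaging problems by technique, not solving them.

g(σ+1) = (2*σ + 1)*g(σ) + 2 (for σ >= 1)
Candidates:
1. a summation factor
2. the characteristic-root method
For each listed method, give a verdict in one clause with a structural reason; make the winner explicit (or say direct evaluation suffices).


Method: a summation factor — one-term recursion with variable weight 2*σ + 1 is solved by product normalization, not by root-finding.
- a summation factor: a fit — the right tool for this form.
- the characteristic-root method: the coefficients change with the index, which the root method cannot absorb.


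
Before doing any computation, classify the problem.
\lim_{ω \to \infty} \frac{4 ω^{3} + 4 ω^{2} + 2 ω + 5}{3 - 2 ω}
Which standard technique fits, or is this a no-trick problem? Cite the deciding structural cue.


Verdict: dominant-term comparison — growth-rate triage: the leading powers of ω decide the limit, everything else is noise. Viewed as a single quotient this is an ∞/∞ form — an at-infinity application of l'Hôpital's rule would also resolve it; comparing leading growth reads the answer without differentiating.


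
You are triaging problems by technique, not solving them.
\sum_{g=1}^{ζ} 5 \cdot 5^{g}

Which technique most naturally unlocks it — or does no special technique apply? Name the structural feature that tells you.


Best approach: the geometric series formula — term-over-term division gives 5 every time — index-free ratio, geometric sum formula applies.


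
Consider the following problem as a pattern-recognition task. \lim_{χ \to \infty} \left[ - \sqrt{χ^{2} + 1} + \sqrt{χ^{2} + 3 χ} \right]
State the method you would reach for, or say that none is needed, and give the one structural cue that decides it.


Diagnosis: conjugate multiplication — two divergent pieces with a minus sign between them and a radical in the mix: rationalize \sqrt{χ^{2} + 3 χ} - \sqrt{χ^{2} + 1} before any limit law applies.


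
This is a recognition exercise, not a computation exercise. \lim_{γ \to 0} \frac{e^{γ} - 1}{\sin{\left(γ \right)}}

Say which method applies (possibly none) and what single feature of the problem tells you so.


Verdict: l'Hôpital's rule (0/0) — numerator and denominator both vanish at 0 — a genuine 0/0 form, which is exactly when l'Hôpital applies. The standard small-argument limits would also carry it; the rule is the systematic route.


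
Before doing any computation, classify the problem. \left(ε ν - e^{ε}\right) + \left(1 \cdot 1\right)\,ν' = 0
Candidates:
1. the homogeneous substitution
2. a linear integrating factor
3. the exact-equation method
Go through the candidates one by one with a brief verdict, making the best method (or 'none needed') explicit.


Best approach: a linear integrating factor — linear in the unknown with genuine forcing: multiply through by the exponential of the integrated coefficient and the left side closes into one derivative.
- the homogeneous substitution: the slope changes under joint rescaling, failing the degree-zero test.
- a linear integrating factor: a fit — the right tool for this form.
- the exact-equation method: the cross partial derivatives disagree, so no single potential exists.


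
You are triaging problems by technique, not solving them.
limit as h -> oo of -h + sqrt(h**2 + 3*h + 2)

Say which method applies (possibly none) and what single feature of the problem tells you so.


Best approach: conjugate multiplication — the difference sqrt(h**2 + 3*h + 2) - h is an ∞ − ∞ stalemate; its conjugate partner breaks the tie.


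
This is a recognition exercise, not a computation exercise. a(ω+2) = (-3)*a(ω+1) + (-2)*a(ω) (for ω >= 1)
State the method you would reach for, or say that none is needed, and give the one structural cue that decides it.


Verdict: the characteristic-root method — the recurrence treats every index alike (constant coefficients, no forcing) — precisely the regime where r^ω trials close it.


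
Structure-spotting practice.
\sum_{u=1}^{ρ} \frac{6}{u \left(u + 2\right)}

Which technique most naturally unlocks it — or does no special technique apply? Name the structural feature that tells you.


Method: telescoping — after splitting \frac{6}{u \left(u + 2\right)} into partial fractions, the pieces are shifted copies of one function and cancel telescopically.


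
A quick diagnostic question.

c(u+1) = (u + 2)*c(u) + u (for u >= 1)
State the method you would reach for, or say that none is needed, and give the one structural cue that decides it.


Method: a summation factor — first-order, linear, moving coefficient u + 2: the discrete analogue of an integrating factor handles it.


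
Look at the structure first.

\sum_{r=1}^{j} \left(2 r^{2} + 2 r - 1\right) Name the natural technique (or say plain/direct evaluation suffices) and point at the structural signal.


Technique: no special technique — the summand is a plain polynomial in r (expanding first if it arrives factored); standard power-sum formulas evaluate it term by term.


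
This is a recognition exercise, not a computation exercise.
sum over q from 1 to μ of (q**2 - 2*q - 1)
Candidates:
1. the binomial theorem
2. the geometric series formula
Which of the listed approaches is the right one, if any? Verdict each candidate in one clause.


Technique: no special technique — no cancellation, no constant ratio, no binomial weights — just polynomial terms summed directly.
- the binomial theorem: no binomial coefficients pair up with complementary powers here.
- the geometric series formula — the term-to-term ratio drifts with the index — the one thing the geometric formula cannot absorb.


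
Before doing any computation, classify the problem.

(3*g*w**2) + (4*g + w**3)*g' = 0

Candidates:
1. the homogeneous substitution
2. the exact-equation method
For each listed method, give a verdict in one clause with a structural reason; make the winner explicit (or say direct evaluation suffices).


Best approach: the exact-equation method — d/dg of 3*g*w**2 equals d/dw of 4*g + w**3: the form is a total differential of one potential — integrate it exactly.
- the homogeneous substitution — the ratio of the variables does not determine the slope.
- the exact-equation method — yes, a natural case for it.


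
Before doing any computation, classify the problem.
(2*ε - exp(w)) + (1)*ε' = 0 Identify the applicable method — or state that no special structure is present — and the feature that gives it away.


Technique: a linear integrating factor — first power of ε, nonzero forcing: the integrating-factor recipe applies verbatim with p = 2.


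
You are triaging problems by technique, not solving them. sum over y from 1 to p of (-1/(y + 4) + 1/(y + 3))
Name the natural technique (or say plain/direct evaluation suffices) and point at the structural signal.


Technique: telescoping — the summand is 1/(y + 3) minus the same expression shifted by one, so consecutive terms cancel in pairs.


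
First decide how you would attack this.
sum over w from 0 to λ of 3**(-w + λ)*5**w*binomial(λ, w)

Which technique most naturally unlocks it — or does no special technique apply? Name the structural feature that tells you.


Diagnosis: the binomial theorem — the summand is term w of a binomial expansion in 5 and 3; the whole sum is a single power.


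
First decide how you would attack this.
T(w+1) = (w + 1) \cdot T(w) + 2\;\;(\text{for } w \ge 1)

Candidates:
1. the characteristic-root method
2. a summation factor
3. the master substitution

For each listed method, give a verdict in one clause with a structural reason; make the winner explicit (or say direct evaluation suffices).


Technique: a summation factor — an index-dependent multiplier w + 1 rules out characteristic roots; a summation factor converts it to a pure difference.
- the characteristic-root method — the coefficients change with the index, which the root method cannot absorb.
- a summation factor — a fit — the right tool for this form.
- the master substitution — this is shift-type recursion, outside the divide-and-conquer template.


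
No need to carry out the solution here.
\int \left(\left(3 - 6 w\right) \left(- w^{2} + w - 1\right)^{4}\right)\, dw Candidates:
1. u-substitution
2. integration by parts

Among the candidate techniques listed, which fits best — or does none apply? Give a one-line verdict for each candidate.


Best approach: u-substitution — set u = - w^{2} + w - 1: a constant multiple of its derivative, namely 3 - 6 w, is present as a factor once the integrand is collected, so the du is sitting there waiting. Brute-force expansion works too — the substitution sees the structure instead of grinding through terms.
- u-substitution — applicable, and directly so.
- integration by parts: splitting off a factor buys nothing — the integrand integrates directly without parts.


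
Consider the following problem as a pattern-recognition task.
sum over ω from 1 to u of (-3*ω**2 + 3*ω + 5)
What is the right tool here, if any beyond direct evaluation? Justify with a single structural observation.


Best approach: no special technique — with only polynomial terms in ω present, the classical sum-of-powers identities are all you need.


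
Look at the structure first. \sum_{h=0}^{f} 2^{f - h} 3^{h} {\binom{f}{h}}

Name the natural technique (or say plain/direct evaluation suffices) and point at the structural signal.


Technique: the binomial theorem — binomial coefficients against complementary powers of 3 and 2: recognize the binomial expansion and resum.


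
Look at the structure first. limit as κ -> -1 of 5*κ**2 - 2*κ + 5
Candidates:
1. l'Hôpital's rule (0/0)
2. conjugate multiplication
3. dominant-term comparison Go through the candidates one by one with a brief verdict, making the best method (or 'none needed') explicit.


Best approach: no special technique — no zero denominators, no indeterminate clash at -1 — substitute and read off the value.
- l'Hôpital's rule (0/0): evaluation at the point is determinate, so the rule has nothing to repair.
- conjugate multiplication: there is no infinity-minus-infinity radical difference to rationalize.
- dominant-term comparison: no dominant-degree comparison decides it.


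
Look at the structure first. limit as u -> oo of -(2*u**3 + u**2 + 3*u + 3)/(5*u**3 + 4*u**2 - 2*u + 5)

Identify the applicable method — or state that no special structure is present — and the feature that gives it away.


Technique: dominant-term comparison — divide through by the highest power of u; every lower-order term dies and the dominant terms decide the limit. Differentiating the expression as a single quotient would eventually settle it as well; matching dominant growth settles it immediately.


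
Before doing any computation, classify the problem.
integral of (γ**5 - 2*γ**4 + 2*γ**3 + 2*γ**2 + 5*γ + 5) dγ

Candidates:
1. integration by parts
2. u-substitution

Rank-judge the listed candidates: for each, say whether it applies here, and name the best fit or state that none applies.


Best approach: no special technique — nothing composite, nothing rational, nothing trigonometric — each constant-multiple power of γ integrates by the power rule alone.
- integration by parts — parts would only shuffle a directly integrable integrand.
- u-substitution — no substitution does more than relabel what direct integration already handles.


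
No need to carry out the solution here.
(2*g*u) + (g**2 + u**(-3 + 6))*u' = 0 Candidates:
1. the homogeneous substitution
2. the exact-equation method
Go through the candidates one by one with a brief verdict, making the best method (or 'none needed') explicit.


Technique: the exact-equation method — equality of cross partials is the green light — assemble the potential function term by term.
- the homogeneous substitution: solved for the derivative, the right side changes under joint scaling of the two variables.
- the exact-equation method — yes — fits the structure here.


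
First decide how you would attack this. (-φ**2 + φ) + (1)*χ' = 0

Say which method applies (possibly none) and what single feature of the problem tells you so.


Verdict: no special technique — the slope is a function of φ alone, so integrate both sides directly.


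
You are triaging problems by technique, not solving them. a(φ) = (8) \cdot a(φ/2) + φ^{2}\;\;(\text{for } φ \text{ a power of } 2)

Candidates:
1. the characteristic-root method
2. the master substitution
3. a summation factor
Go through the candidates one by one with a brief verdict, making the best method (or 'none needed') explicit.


Method: the master substitution — the argument shrinks by the factor 2, so measure the index on a logarithmic scale and the recursion becomes a shift.
- the characteristic-root method: a divided-index call is not the fixed-shift linear shape that characteristic roots solve.
- the master substitution — yes, a natural case for it.
- a summation factor — the recursion divides its index rather than shifting it — there is no previous-term chain for a summation factor to telescope.
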